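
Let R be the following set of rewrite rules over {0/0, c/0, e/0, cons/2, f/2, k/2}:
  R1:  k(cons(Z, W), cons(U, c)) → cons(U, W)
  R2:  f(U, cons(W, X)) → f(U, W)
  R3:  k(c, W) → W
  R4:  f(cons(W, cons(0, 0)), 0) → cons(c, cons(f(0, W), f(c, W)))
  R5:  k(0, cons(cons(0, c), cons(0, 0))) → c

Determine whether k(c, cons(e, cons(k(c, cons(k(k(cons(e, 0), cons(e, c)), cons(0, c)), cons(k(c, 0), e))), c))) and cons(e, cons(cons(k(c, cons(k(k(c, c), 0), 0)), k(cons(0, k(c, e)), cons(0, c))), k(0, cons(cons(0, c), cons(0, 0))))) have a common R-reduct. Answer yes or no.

Reduce t₁ = k(c, cons(e, cons(k(c, cons(k(k(cons(e, 0), cons(e, c)), cons(0, c)), cons(k(c, 0), e))), c))):
1. k(c, cons(e, cons(k(c, cons(k(k(cons(e, 0), cons(e, c)), cons(0, c)), cons(k(c, 0), e))), c)))  →  cons(e, cons(k(c, cons(k(k(cons(e, 0), cons(e, c)), cons(0, c)), cons(k(c, 0), e))), c))   [R3 at ε]
2. cons(e, cons(k(c, cons(k(k(cons(e, 0), cons(e, c)), cons(0, c)), cons(k(c, 0), e))), c))  →  cons(e, cons(cons(k(k(cons(e, 0), cons(e, c)), cons(0, c)), cons(k(c, 0), e)), c))   [R3 at 2.1]
3. cons(e, cons(cons(k(k(cons(e, 0), cons(e, c)), cons(0, c)), cons(k(c, 0), e)), c))  →  cons(e, cons(cons(k(cons(e, 0), cons(0, c)), cons(k(c, 0), e)), c))   [R1 at 2.1.1.1]
4. cons(e, cons(cons(k(cons(e, 0), cons(0, c)), cons(k(c, 0), e)), c))  →  cons(e, cons(cons(cons(0, 0), cons(k(c, 0), e)), c))   [R1 at 2.1.1]
5. cons(e, cons(cons(cons(0, 0), cons(k(c, 0), e)), c))  →  cons(e, cons(cons(cons(0, 0), cons(0, e)), c))   [R3 at 2.1.2.1]

Reduce t₂ = cons(e, cons(cons(k(c, cons(k(k(c, c), 0), 0)), k(cons(0, k(c, e)), cons(0, c))), k(0, cons(cons(0, c), cons(0, 0))))):
1. cons(e, cons(cons(k(c, cons(k(k(c, c), 0), 0)), k(cons(0, k(c, e)), cons(0, c))), k(0, cons(cons(0, c), cons(0, 0)))))  →  cons(e, cons(cons(cons(k(k(c, c), 0), 0), k(cons(0, k(c, e)), cons(0, c))), k(0, cons(cons(0, c), cons(0, 0)))))   [R3 at 2.1.1]
2. cons(e, cons(cons(cons(k(k(c, c), 0), 0), k(cons(0, k(c, e)), cons(0, c))), k(0, cons(cons(0, c), cons(0, 0)))))  →  cons(e, cons(cons(cons(k(c, 0), 0), k(cons(0, k(c, e)), cons(0, c))), k(0, cons(cons(0, c), cons(0, 0)))))   [R3 at 2.1.1.1.1]
3. cons(e, cons(cons(cons(k(c, 0), 0), k(cons(0, k(c, e)), cons(0, c))), k(0, cons(cons(0, c), cons(0, 0)))))  →  cons(e, cons(cons(cons(0, 0), k(cons(0, k(c, e)), cons(0, c))), k(0, cons(cons(0, c), cons(0, 0)))))   [R3 at 2.1.1.1]
4. cons(e, cons(cons(cons(0, 0), k(cons(0, k(c, e)), cons(0, c))), k(0, cons(cons(0, c), cons(0, 0)))))  →  cons(e, cons(cons(cons(0, 0), cons(0, k(c, e))), k(0, cons(cons(0, c), cons(0, 0)))))   [R1 at 2.1.2]
5. cons(e, cons(cons(cons(0, 0), cons(0, k(c, e))), k(0, cons(cons(0, c), cons(0, 0)))))  →  cons(e, cons(cons(cons(0, 0), cons(0, e)), k(0, cons(cons(0, c), cons(0, 0)))))   [R3 at 2.1.2.2]
6. cons(e, cons(cons(cons(0, 0), cons(0, e)), k(0, cons(cons(0, c), cons(0, 0)))))  →  cons(e, cons(cons(cons(0, 0), cons(0, e)), c))   [R5 at 2.2]

yes — NF(t₁) = cons(e, cons(cons(cons(0, 0), cons(0, e)), c)), NF(t₂) = cons(e, cons(cons(cons(0, 0), cons(0, e)), c))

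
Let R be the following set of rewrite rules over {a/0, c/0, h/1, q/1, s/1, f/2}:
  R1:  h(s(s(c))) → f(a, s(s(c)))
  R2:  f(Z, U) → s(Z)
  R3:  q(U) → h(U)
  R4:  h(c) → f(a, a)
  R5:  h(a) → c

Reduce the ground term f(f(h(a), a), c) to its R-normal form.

1. f(f(h(a), a), c)  →  s(f(h(a), a))   [R2 at ε]
2. s(f(h(a), a))  →  s(s(h(a)))   [R2 at 1]
3. s(s(h(a)))  →  s(s(c))   [R5 at 1.1]

s(s(c))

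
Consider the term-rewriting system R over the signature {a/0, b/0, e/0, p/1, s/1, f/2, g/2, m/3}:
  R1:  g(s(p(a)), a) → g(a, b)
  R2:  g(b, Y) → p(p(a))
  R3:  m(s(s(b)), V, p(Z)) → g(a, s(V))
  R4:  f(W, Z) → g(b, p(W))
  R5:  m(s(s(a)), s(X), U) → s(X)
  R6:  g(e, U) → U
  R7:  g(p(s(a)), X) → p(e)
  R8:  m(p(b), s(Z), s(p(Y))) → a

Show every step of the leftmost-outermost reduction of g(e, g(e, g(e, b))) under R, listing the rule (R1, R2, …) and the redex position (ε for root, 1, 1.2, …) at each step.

1. g(e, g(e, g(e, b)))  →  g(e, g(e, b))   [R6 at ε]
2. g(e, g(e, b))  →  g(e, b)   [R6 at ε]
3. g(e, b)  →  b   [R6 at ε]

b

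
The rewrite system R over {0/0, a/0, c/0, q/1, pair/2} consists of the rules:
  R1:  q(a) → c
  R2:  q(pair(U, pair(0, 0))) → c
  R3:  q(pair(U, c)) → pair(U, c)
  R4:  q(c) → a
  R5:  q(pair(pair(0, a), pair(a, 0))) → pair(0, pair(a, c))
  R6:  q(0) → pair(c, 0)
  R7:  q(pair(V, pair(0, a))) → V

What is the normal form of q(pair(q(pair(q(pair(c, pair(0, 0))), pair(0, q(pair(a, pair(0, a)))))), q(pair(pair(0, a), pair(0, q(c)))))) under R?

1. q(pair(q(pair(q(pair(c, pair(0, 0))), pair(0, q(pair(a, pair(0, a)))))), q(pair(pair(0, a), pair(0, q(c))))))  →  q(pair(q(pair(c, pair(0, q(pair(a, pair(0, a)))))), q(pair(pair(0, a), pair(0, q(c))))))   [R2 at 1.1.1.1]
2. q(pair(q(pair(c, pair(0, q(pair(a, pair(0, a)))))), q(pair(pair(0, a), pair(0, q(c))))))  →  q(pair(q(pair(c, pair(0, a))), q(pair(pair(0, a), pair(0, q(c))))))   [R7 at 1.1.1.2.2]
3. q(pair(q(pair(c, pair(0, a))), q(pair(pair(0, a), pair(0, q(c))))))  →  q(pair(c, q(pair(pair(0, a), pair(0, q(c))))))   [R7 at 1.1]
4. q(pair(c, q(pair(pair(0, a), pair(0, q(c))))))  →  q(pair(c, q(pair(pair(0, a), pair(0, a)))))   [R4 at 1.2.1.2.2]
5. q(pair(c, q(pair(pair(0, a), pair(0, a)))))  →  q(pair(c, pair(0, a)))   [R7 at 1.2]
6. q(pair(c, pair(0, a)))  →  c   [R7 at ε]

c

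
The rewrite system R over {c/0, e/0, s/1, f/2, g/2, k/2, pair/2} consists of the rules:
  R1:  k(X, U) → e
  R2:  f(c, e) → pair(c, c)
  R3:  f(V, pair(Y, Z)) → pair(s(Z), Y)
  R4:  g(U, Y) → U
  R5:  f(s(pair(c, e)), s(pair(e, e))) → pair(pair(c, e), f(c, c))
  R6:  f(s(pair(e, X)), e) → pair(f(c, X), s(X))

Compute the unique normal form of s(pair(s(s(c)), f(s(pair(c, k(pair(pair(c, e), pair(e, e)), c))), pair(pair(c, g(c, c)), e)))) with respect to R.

1. s(pair(s(s(c)), f(s(pair(c, k(pair(pair(c, e), pair(e, e)), c))), pair(pair(c, g(c, c)), e))))  →  s(pair(s(s(c)), pair(s(e), pair(c, g(c, c)))))   [R3 at 1.2]
2. s(pair(s(s(c)), pair(s(e), pair(c, g(c, c)))))  →  s(pair(s(s(c)), pair(s(e), pair(c, c))))   [R4 at 1.2.2.2]

s(pair(s(s(c)), pair(s(e), pair(c, c))))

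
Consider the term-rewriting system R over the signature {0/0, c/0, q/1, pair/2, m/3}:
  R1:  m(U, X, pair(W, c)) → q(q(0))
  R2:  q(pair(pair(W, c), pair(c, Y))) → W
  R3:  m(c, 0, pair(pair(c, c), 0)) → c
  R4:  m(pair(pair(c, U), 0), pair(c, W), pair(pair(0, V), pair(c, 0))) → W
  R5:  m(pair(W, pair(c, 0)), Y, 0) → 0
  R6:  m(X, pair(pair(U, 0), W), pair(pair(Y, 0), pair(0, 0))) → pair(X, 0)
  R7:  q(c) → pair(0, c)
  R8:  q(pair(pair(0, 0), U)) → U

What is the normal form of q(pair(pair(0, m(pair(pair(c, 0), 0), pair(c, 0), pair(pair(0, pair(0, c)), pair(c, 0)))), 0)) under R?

1. q(pair(pair(0, m(pair(pair(c, 0), 0), pair(c, 0), pair(pair(0, pair(0, c)), pair(c, 0)))), 0))  →  q(pair(pair(0, 0), 0))   [R4 at 1.1.2]
2. q(pair(pair(0, 0), 0))  →  0   [R8 at ε]

0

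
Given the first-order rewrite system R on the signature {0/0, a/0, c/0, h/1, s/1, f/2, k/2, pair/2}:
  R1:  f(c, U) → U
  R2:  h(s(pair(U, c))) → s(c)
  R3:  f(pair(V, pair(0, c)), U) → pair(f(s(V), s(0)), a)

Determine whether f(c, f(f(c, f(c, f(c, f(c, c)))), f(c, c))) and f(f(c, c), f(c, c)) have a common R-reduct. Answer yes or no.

Reduce t₁ = f(c, f(f(c, f(c, f(c, f(c, c)))), f(c, c))):
1. f(c, f(f(c, f(c, f(c, f(c, c)))), f(c, c)))  →  f(f(c, f(c, f(c, f(c, c)))), f(c, c))   [R1 at ε]
2. f(f(c, f(c, f(c, f(c, c)))), f(c, c))  →  f(f(c, f(c, f(c, c))), f(c, c))   [R1 at 1]
3. f(f(c, f(c, f(c, c))), f(c, c))  →  f(f(c, f(c, c)), f(c, c))   [R1 at 1]
4. f(f(c, f(c, c)), f(c, c))  →  f(f(c, c), f(c, c))   [R1 at 1]
5. f(f(c, c), f(c, c))  →  f(c, f(c, c))   [R1 at 1]
6. f(c, f(c, c))  →  f(c, c)   [R1 at ε]
7. f(c, c)  →  c   [R1 at ε]

Reduce t₂ = f(f(c, c), f(c, c)):
1. f(f(c, c), f(c, c))  →  f(c, f(c, c))   [R1 at 1]
2. f(c, f(c, c))  →  f(c, c)   [R1 at ε]
3. f(c, c)  →  c   [R1 at ε]

yes — NF(t₁) = c, NF(t₂) = c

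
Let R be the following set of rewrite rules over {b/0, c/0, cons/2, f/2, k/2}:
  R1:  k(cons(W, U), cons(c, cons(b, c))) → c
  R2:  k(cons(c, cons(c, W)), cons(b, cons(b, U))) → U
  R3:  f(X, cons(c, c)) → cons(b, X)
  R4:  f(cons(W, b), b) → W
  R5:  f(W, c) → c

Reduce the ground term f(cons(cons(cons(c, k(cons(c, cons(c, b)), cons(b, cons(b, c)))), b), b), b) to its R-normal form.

cons(cons(c, c), b)

1. f(cons(cons(cons(c, k(cons(c, cons(c, b)), cons(b, cons(b, c)))), b), b), b)  →  cons(cons(c, k(cons(c, cons(c, b)), cons(b, cons(b, c)))), b)   [R4 at ε]
2. cons(cons(c, k(cons(c, cons(c, b)), cons(b, cons(b, c)))), b)  →  cons(cons(c, c), b)   [R2 at 1.2]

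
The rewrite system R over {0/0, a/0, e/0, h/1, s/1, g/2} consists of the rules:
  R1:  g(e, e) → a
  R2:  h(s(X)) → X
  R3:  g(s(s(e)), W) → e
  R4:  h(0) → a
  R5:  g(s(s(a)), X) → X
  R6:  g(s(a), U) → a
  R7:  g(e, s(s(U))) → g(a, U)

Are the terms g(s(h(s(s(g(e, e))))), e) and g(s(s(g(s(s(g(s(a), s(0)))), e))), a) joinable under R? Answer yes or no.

Reduce t₁ = g(s(h(s(s(g(e, e))))), e):
1. g(s(h(s(s(g(e, e))))), e)  →  g(s(s(g(e, e))), e)   [R2 at 1.1]
2. g(s(s(g(e, e))), e)  →  g(s(s(a)), e)   [R1 at 1.1.1]
3. g(s(s(a)), e)  →  e   [R5 at ε]

Reduce t₂ = g(s(s(g(s(s(g(s(a), s(0)))), e))), a):
1. g(s(s(g(s(s(g(s(a), s(0)))), e))), a)  →  g(s(s(g(s(s(a)), e))), a)   [R6 at 1.1.1.1.1.1]
2. g(s(s(g(s(s(a)), e))), a)  →  g(s(s(e)), a)   [R5 at 1.1.1]
3. g(s(s(e)), a)  →  e   [R3 at ε]

yes — NF(t₁) = e, NF(t₂) = e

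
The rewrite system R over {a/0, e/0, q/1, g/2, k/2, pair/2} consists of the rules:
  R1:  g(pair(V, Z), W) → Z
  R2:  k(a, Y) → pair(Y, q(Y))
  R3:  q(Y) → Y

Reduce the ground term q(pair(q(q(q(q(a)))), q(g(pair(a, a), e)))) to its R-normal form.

1. q(pair(q(q(q(q(a)))), q(g(pair(a, a), e))))  →  pair(q(q(q(q(a)))), q(g(pair(a, a), e)))   [R3 at ε]
2. pair(q(q(q(q(a)))), q(g(pair(a, a), e)))  →  pair(q(q(q(a))), q(g(pair(a, a), e)))   [R3 at 1]
3. pair(q(q(q(a))), q(g(pair(a, a), e)))  →  pair(q(q(a)), q(g(pair(a, a), e)))   [R3 at 1]
4. pair(q(q(a)), q(g(pair(a, a), e)))  →  pair(q(a), q(g(pair(a, a), e)))   [R3 at 1]
5. pair(q(a), q(g(pair(a, a), e)))  →  pair(a, q(g(pair(a, a), e)))   [R3 at 1]
6. pair(a, q(g(pair(a, a), e)))  →  pair(a, g(pair(a, a), e))   [R3 at 2]
7. pair(a, g(pair(a, a), e))  →  pair(a, a)   [R1 at 2]

pair(a, a)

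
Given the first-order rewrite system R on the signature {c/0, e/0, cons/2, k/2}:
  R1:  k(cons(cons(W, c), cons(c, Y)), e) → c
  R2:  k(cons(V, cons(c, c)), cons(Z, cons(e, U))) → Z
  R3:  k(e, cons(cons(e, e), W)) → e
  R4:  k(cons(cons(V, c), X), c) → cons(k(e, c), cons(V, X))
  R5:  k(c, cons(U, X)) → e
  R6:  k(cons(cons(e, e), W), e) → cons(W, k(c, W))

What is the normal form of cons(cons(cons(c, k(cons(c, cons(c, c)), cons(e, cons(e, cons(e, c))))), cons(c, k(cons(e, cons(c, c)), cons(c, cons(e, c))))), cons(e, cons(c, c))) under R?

1. cons(cons(cons(c, k(cons(c, cons(c, c)), cons(e, cons(e, cons(e, c))))), cons(c, k(cons(e, cons(c, c)), cons(c, cons(e, c))))), cons(e, cons(c, c)))  →  cons(cons(cons(c, e), cons(c, k(cons(e, cons(c, c)), cons(c, cons(e, c))))), cons(e, cons(c, c)))   [R2 at 1.1.2]
2. cons(cons(cons(c, e), cons(c, k(cons(e, cons(c, c)), cons(c, cons(e, c))))), cons(e, cons(c, c)))  →  cons(cons(cons(c, e), cons(c, c)), cons(e, cons(c, c)))   [R2 at 1.2.2]

cons(cons(cons(c, e), cons(c, c)), cons(e, cons(c, c)))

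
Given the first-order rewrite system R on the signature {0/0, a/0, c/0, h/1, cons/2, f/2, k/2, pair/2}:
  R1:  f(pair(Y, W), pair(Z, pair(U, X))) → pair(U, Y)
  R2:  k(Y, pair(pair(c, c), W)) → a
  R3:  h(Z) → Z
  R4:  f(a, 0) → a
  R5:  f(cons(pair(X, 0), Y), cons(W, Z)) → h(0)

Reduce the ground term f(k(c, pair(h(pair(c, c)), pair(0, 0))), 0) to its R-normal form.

a

1. f(k(c, pair(h(pair(c, c)), pair(0, 0))), 0)  →  f(k(c, pair(pair(c, c), pair(0, 0))), 0)   [R3 at 1.2.1]
2. f(k(c, pair(pair(c, c), pair(0, 0))), 0)  →  f(a, 0)   [R2 at 1]
3. f(a, 0)  →  a   [R4 at ε]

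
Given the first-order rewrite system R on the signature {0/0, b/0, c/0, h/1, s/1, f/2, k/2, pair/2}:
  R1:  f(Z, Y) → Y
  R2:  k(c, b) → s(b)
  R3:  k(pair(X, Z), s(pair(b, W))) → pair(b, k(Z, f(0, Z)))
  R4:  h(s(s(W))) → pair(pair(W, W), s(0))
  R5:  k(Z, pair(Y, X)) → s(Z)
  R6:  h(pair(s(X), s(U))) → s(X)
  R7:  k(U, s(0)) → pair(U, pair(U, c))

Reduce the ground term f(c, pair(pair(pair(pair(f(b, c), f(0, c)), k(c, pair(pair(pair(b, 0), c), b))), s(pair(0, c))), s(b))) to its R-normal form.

pair(pair(pair(pair(c, c), s(c)), s(pair(0, c))), s(b))

1. f(c, pair(pair(pair(pair(f(b, c), f(0, c)), k(c, pair(pair(pair(b, 0), c), b))), s(pair(0, c))), s(b)))  →  pair(pair(pair(pair(f(b, c), f(0, c)), k(c, pair(pair(pair(b, 0), c), b))), s(pair(0, c))), s(b))   [R1 at ε]
2. pair(pair(pair(pair(f(b, c), f(0, c)), k(c, pair(pair(pair(b, 0), c), b))), s(pair(0, c))), s(b))  →  pair(pair(pair(pair(c, f(0, c)), k(c, pair(pair(pair(b, 0), c), b))), s(pair(0, c))), s(b))   [R1 at 1.1.1.1]
3. pair(pair(pair(pair(c, f(0, c)), k(c, pair(pair(pair(b, 0), c), b))), s(pair(0, c))), s(b))  →  pair(pair(pair(pair(c, c), k(c, pair(pair(pair(b, 0), c), b))), s(pair(0, c))), s(b))   [R1 at 1.1.1.2]
4. pair(pair(pair(pair(c, c), k(c, pair(pair(pair(b, 0), c), b))), s(pair(0, c))), s(b))  →  pair(pair(pair(pair(c, c), s(c)), s(pair(0, c))), s(b))   [R5 at 1.1.2]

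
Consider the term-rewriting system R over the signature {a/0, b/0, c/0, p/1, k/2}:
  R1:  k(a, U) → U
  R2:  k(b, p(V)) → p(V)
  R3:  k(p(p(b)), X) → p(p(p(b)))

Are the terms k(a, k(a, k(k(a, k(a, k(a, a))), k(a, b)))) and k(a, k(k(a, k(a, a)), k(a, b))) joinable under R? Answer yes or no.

Reduce t₁ = k(a, k(a, k(k(a, k(a, k(a, a))), k(a, b)))):
1. k(a, k(a, k(k(a, k(a, k(a, a))), k(a, b))))  →  k(a, k(k(a, k(a, k(a, a))), k(a, b)))   [R1 at ε]
2. k(a, k(k(a, k(a, k(a, a))), k(a, b)))  →  k(k(a, k(a, k(a, a))), k(a, b))   [R1 at ε]
3. k(k(a, k(a, k(a, a))), k(a, b))  →  k(k(a, k(a, a)), k(a, b))   [R1 at 1]
4. k(k(a, k(a, a)), k(a, b))  →  k(k(a, a), k(a, b))   [R1 at 1]
5. k(k(a, a), k(a, b))  →  k(a, k(a, b))   [R1 at 1]
6. k(a, k(a, b))  →  k(a, b)   [R1 at ε]
7. k(a, b)  →  b   [R1 at ε]

Reduce t₂ = k(a, k(k(a, k(a, a)), k(a, b))):
1. k(a, k(k(a, k(a, a)), k(a, b)))  →  k(k(a, k(a, a)), k(a, b))   [R1 at ε]
2. k(k(a, k(a, a)), k(a, b))  →  k(k(a, a), k(a, b))   [R1 at 1]
3. k(k(a, a), k(a, b))  →  k(a, k(a, b))   [R1 at 1]
4. k(a, k(a, b))  →  k(a, b)   [R1 at ε]
5. k(a, b)  →  b   [R1 at ε]

yes — NF(t₁) = b, NF(t₂) = b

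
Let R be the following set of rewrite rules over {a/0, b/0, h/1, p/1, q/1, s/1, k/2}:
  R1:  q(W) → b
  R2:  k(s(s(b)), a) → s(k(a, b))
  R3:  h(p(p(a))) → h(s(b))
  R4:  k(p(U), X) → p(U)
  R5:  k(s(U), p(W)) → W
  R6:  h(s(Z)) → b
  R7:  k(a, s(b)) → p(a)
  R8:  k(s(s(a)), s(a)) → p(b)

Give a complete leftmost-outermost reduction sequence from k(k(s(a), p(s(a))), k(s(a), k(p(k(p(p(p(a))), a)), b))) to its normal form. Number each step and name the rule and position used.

p(p(a))

1. k(k(s(a), p(s(a))), k(s(a), k(p(k(p(p(p(a))), a)), b)))  →  k(s(a), k(s(a), k(p(k(p(p(p(a))), a)), b)))   [R5 at 1]
2. k(s(a), k(s(a), k(p(k(p(p(p(a))), a)), b)))  →  k(s(a), k(s(a), p(k(p(p(p(a))), a))))   [R4 at 2.2]
3. k(s(a), k(s(a), p(k(p(p(p(a))), a))))  →  k(s(a), k(p(p(p(a))), a))   [R5 at 2]
4. k(s(a), k(p(p(p(a))), a))  →  k(s(a), p(p(p(a))))   [R4 at 2]
5. k(s(a), p(p(p(a))))  →  p(p(a))   [R5 at ε]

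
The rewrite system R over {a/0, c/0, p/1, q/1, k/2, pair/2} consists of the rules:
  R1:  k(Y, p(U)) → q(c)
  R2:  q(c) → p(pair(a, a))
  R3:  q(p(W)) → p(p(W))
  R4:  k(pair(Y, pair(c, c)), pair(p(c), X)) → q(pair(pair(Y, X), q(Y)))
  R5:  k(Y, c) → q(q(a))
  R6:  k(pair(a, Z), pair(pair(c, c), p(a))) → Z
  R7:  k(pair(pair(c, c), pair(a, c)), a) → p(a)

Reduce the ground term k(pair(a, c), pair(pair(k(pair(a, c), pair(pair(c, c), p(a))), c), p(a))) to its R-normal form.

c

1. k(pair(a, c), pair(pair(k(pair(a, c), pair(pair(c, c), p(a))), c), p(a)))  →  k(pair(a, c), pair(pair(c, c), p(a)))   [R6 at 2.1.1]
2. k(pair(a, c), pair(pair(c, c), p(a)))  →  c   [R6 at ε]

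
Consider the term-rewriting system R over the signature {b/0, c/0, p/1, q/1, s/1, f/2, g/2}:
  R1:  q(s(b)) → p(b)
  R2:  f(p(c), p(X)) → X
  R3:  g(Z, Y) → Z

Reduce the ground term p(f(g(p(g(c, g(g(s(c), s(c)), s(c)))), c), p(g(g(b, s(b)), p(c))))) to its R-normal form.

1. p(f(g(p(g(c, g(g(s(c), s(c)), s(c)))), c), p(g(g(b, s(b)), p(c)))))  →  p(f(p(g(c, g(g(s(c), s(c)), s(c)))), p(g(g(b, s(b)), p(c)))))   [R3 at 1.1]
2. p(f(p(g(c, g(g(s(c), s(c)), s(c)))), p(g(g(b, s(b)), p(c)))))  →  p(f(p(c), p(g(g(b, s(b)), p(c)))))   [R3 at 1.1.1]
3. p(f(p(c), p(g(g(b, s(b)), p(c)))))  →  p(g(g(b, s(b)), p(c)))   [R2 at 1]
4. p(g(g(b, s(b)), p(c)))  →  p(g(b, s(b)))   [R3 at 1]
5. p(g(b, s(b)))  →  p(b)   [R3 at 1]

p(b)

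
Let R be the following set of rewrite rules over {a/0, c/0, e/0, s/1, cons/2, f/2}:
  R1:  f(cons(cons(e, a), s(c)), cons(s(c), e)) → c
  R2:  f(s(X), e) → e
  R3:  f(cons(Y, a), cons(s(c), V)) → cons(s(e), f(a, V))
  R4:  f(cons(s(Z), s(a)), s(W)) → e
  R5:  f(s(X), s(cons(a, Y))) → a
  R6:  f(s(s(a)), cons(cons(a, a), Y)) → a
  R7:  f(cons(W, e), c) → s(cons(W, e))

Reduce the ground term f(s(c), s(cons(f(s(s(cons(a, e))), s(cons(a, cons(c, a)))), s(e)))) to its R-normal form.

a

1. f(s(c), s(cons(f(s(s(cons(a, e))), s(cons(a, cons(c, a)))), s(e))))  →  f(s(c), s(cons(a, s(e))))   [R5 at 2.1.1]
2. f(s(c), s(cons(a, s(e))))  →  a   [R5 at ε]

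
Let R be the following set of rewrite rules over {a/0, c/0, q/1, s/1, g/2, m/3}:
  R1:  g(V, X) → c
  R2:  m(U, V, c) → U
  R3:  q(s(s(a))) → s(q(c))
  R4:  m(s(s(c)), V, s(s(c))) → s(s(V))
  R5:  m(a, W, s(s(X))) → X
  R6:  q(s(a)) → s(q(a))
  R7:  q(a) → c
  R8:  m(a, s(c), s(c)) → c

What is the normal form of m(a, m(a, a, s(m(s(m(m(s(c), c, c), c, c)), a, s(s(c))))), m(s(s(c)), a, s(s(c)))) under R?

a

1. m(a, m(a, a, s(m(s(m(m(s(c), c, c), c, c)), a, s(s(c))))), m(s(s(c)), a, s(s(c))))  →  m(a, m(a, a, s(m(s(m(s(c), c, c)), a, s(s(c))))), m(s(s(c)), a, s(s(c))))   [R2 at 2.3.1.1.1]
2. m(a, m(a, a, s(m(s(m(s(c), c, c)), a, s(s(c))))), m(s(s(c)), a, s(s(c))))  →  m(a, m(a, a, s(m(s(s(c)), a, s(s(c))))), m(s(s(c)), a, s(s(c))))   [R2 at 2.3.1.1.1]
3. m(a, m(a, a, s(m(s(s(c)), a, s(s(c))))), m(s(s(c)), a, s(s(c))))  →  m(a, m(a, a, s(s(s(a)))), m(s(s(c)), a, s(s(c))))   [R4 at 2.3.1]
4. m(a, m(a, a, s(s(s(a)))), m(s(s(c)), a, s(s(c))))  →  m(a, s(a), m(s(s(c)), a, s(s(c))))   [R5 at 2]
5. m(a, s(a), m(s(s(c)), a, s(s(c))))  →  m(a, s(a), s(s(a)))   [R4 at 3]
6. m(a, s(a), s(s(a)))  →  a   [R5 at ε]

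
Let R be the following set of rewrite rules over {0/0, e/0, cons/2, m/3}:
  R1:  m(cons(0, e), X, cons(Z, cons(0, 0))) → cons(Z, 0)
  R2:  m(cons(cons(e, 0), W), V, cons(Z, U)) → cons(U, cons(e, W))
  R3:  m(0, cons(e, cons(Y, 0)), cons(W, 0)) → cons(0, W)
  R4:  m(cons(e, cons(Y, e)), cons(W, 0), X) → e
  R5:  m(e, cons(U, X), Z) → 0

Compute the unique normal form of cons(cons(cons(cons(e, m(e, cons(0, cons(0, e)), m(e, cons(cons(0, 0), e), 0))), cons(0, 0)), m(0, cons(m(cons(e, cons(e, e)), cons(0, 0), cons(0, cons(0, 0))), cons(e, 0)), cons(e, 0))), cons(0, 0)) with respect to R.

1. cons(cons(cons(cons(e, m(e, cons(0, cons(0, e)), m(e, cons(cons(0, 0), e), 0))), cons(0, 0)), m(0, cons(m(cons(e, cons(e, e)), cons(0, 0), cons(0, cons(0, 0))), cons(e, 0)), cons(e, 0))), cons(0, 0))  →  cons(cons(cons(cons(e, 0), cons(0, 0)), m(0, cons(m(cons(e, cons(e, e)), cons(0, 0), cons(0, cons(0, 0))), cons(e, 0)), cons(e, 0))), cons(0, 0))   [R5 at 1.1.1.2]
2. cons(cons(cons(cons(e, 0), cons(0, 0)), m(0, cons(m(cons(e, cons(e, e)), cons(0, 0), cons(0, cons(0, 0))), cons(e, 0)), cons(e, 0))), cons(0, 0))  →  cons(cons(cons(cons(e, 0), cons(0, 0)), m(0, cons(e, cons(e, 0)), cons(e, 0))), cons(0, 0))   [R4 at 1.2.2.1]
3. cons(cons(cons(cons(e, 0), cons(0, 0)), m(0, cons(e, cons(e, 0)), cons(e, 0))), cons(0, 0))  →  cons(cons(cons(cons(e, 0), cons(0, 0)), cons(0, e)), cons(0, 0))   [R3 at 1.2]

cons(cons(cons(cons(e, 0), cons(0, 0)), cons(0, e)), cons(0, 0))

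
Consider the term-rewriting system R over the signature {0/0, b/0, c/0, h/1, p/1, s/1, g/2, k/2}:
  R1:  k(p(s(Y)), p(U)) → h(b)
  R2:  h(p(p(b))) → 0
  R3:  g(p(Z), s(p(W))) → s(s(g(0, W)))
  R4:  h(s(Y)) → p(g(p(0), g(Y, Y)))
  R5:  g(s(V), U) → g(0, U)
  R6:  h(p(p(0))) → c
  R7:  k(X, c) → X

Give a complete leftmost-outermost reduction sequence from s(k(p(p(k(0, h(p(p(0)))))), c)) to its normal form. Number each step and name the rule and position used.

s(p(p(0)))

1. s(k(p(p(k(0, h(p(p(0)))))), c))  →  s(p(p(k(0, h(p(p(0)))))))   [R7 at 1]
2. s(p(p(k(0, h(p(p(0)))))))  →  s(p(p(k(0, c))))   [R6 at 1.1.1.2]
3. s(p(p(k(0, c))))  →  s(p(p(0)))   [R7 at 1.1.1]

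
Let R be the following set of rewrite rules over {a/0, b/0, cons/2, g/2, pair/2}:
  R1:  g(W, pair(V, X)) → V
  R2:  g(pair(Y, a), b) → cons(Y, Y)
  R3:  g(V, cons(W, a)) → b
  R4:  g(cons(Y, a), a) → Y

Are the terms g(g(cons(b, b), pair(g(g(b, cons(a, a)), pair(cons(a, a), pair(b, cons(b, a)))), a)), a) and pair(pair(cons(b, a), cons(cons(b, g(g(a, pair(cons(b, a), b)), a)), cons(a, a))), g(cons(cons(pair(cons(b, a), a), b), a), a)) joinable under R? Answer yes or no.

Reduce t₁ = g(g(cons(b, b), pair(g(g(b, cons(a, a)), pair(cons(a, a), pair(b, cons(b, a)))), a)), a):
1. g(g(cons(b, b), pair(g(g(b, cons(a, a)), pair(cons(a, a), pair(b, cons(b, a)))), a)), a)  →  g(g(g(b, cons(a, a)), pair(cons(a, a), pair(b, cons(b, a)))), a)   [R1 at 1]
2. g(g(g(b, cons(a, a)), pair(cons(a, a), pair(b, cons(b, a)))), a)  →  g(cons(a, a), a)   [R1 at 1]
3. g(cons(a, a), a)  →  a   [R4 at ε]

Reduce t₂ = pair(pair(cons(b, a), cons(cons(b, g(g(a, pair(cons(b, a), b)), a)), cons(a, a))), g(cons(cons(pair(cons(b, a), a), b), a), a)):
1. pair(pair(cons(b, a), cons(cons(b, g(g(a, pair(cons(b, a), b)), a)), cons(a, a))), g(cons(cons(pair(cons(b, a), a), b), a), a))  →  pair(pair(cons(b, a), cons(cons(b, g(cons(b, a), a)), cons(a, a))), g(cons(cons(pair(cons(b, a), a), b), a), a))   [R1 at 1.2.1.2.1]
2. pair(pair(cons(b, a), cons(cons(b, g(cons(b, a), a)), cons(a, a))), g(cons(cons(pair(cons(b, a), a), b), a), a))  →  pair(pair(cons(b, a), cons(cons(b, b), cons(a, a))), g(cons(cons(pair(cons(b, a), a), b), a), a))   [R4 at 1.2.1.2]
3. pair(pair(cons(b, a), cons(cons(b, b), cons(a, a))), g(cons(cons(pair(cons(b, a), a), b), a), a))  →  pair(pair(cons(b, a), cons(cons(b, b), cons(a, a))), cons(pair(cons(b, a), a), b))   [R4 at 2]

no — NF(t₁) = a, NF(t₂) = pair(pair(cons(b, a), cons(cons(b, b), cons(a, a))), cons(pair(cons(b, a), a), b))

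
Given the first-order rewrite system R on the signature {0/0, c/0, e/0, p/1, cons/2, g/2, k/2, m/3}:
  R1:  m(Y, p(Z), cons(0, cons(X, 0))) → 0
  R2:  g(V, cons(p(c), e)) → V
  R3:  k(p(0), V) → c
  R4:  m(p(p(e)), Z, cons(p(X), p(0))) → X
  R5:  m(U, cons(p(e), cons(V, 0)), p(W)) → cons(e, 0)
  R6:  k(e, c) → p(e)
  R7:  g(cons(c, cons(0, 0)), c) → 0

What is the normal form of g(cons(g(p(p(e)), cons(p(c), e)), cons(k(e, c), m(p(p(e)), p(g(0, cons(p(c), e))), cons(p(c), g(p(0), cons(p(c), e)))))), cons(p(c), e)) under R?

1. g(cons(g(p(p(e)), cons(p(c), e)), cons(k(e, c), m(p(p(e)), p(g(0, cons(p(c), e))), cons(p(c), g(p(0), cons(p(c), e)))))), cons(p(c), e))  →  cons(g(p(p(e)), cons(p(c), e)), cons(k(e, c), m(p(p(e)), p(g(0, cons(p(c), e))), cons(p(c), g(p(0), cons(p(c), e))))))   [R2 at ε]
2. cons(g(p(p(e)), cons(p(c), e)), cons(k(e, c), m(p(p(e)), p(g(0, cons(p(c), e))), cons(p(c), g(p(0), cons(p(c), e))))))  →  cons(p(p(e)), cons(k(e, c), m(p(p(e)), p(g(0, cons(p(c), e))), cons(p(c), g(p(0), cons(p(c), e))))))   [R2 at 1]
3. cons(p(p(e)), cons(k(e, c), m(p(p(e)), p(g(0, cons(p(c), e))), cons(p(c), g(p(0), cons(p(c), e))))))  →  cons(p(p(e)), cons(p(e), m(p(p(e)), p(g(0, cons(p(c), e))), cons(p(c), g(p(0), cons(p(c), e))))))   [R6 at 2.1]
4. cons(p(p(e)), cons(p(e), m(p(p(e)), p(g(0, cons(p(c), e))), cons(p(c), g(p(0), cons(p(c), e))))))  →  cons(p(p(e)), cons(p(e), m(p(p(e)), p(0), cons(p(c), g(p(0), cons(p(c), e))))))   [R2 at 2.2.2.1]
5. cons(p(p(e)), cons(p(e), m(p(p(e)), p(0), cons(p(c), g(p(0), cons(p(c), e))))))  →  cons(p(p(e)), cons(p(e), m(p(p(e)), p(0), cons(p(c), p(0)))))   [R2 at 2.2.3.2]
6. cons(p(p(e)), cons(p(e), m(p(p(e)), p(0), cons(p(c), p(0)))))  →  cons(p(p(e)), cons(p(e), c))   [R4 at 2.2]

cons(p(p(e)), cons(p(e), c))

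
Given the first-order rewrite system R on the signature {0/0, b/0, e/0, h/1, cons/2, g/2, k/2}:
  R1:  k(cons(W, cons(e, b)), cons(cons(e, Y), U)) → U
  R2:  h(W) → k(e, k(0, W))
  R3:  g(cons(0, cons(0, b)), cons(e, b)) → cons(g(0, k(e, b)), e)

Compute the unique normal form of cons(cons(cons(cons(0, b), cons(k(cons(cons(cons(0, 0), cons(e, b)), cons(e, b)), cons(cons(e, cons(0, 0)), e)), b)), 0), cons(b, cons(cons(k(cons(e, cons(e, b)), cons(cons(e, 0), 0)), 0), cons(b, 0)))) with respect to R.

1. cons(cons(cons(cons(0, b), cons(k(cons(cons(cons(0, 0), cons(e, b)), cons(e, b)), cons(cons(e, cons(0, 0)), e)), b)), 0), cons(b, cons(cons(k(cons(e, cons(e, b)), cons(cons(e, 0), 0)), 0), cons(b, 0))))  →  cons(cons(cons(cons(0, b), cons(e, b)), 0), cons(b, cons(cons(k(cons(e, cons(e, b)), cons(cons(e, 0), 0)), 0), cons(b, 0))))   [R1 at 1.1.2.1]
2. cons(cons(cons(cons(0, b), cons(e, b)), 0), cons(b, cons(cons(k(cons(e, cons(e, b)), cons(cons(e, 0), 0)), 0), cons(b, 0))))  →  cons(cons(cons(cons(0, b), cons(e, b)), 0), cons(b, cons(cons(0, 0), cons(b, 0))))   [R1 at 2.2.1.1]

cons(cons(cons(cons(0, b), cons(e, b)), 0), cons(b, cons(cons(0, 0), cons(b, 0))))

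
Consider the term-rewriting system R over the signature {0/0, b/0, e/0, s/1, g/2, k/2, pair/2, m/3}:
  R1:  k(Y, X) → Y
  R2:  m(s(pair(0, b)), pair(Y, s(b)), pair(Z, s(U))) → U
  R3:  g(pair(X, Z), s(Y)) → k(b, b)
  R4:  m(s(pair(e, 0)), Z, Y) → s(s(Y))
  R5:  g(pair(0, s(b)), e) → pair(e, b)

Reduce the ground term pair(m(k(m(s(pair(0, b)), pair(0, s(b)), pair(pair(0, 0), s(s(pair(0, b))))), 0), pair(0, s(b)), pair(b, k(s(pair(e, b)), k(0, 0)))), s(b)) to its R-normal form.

pair(pair(e, b), s(b))

1. pair(m(k(m(s(pair(0, b)), pair(0, s(b)), pair(pair(0, 0), s(s(pair(0, b))))), 0), pair(0, s(b)), pair(b, k(s(pair(e, b)), k(0, 0)))), s(b))  →  pair(m(m(s(pair(0, b)), pair(0, s(b)), pair(pair(0, 0), s(s(pair(0, b))))), pair(0, s(b)), pair(b, k(s(pair(e, b)), k(0, 0)))), s(b))   [R1 at 1.1]
2. pair(m(m(s(pair(0, b)), pair(0, s(b)), pair(pair(0, 0), s(s(pair(0, b))))), pair(0, s(b)), pair(b, k(s(pair(e, b)), k(0, 0)))), s(b))  →  pair(m(s(pair(0, b)), pair(0, s(b)), pair(b, k(s(pair(e, b)), k(0, 0)))), s(b))   [R2 at 1.1]
3. pair(m(s(pair(0, b)), pair(0, s(b)), pair(b, k(s(pair(e, b)), k(0, 0)))), s(b))  →  pair(m(s(pair(0, b)), pair(0, s(b)), pair(b, s(pair(e, b)))), s(b))   [R1 at 1.3.2]
4. pair(m(s(pair(0, b)), pair(0, s(b)), pair(b, s(pair(e, b)))), s(b))  →  pair(pair(e, b), s(b))   [R2 at 1]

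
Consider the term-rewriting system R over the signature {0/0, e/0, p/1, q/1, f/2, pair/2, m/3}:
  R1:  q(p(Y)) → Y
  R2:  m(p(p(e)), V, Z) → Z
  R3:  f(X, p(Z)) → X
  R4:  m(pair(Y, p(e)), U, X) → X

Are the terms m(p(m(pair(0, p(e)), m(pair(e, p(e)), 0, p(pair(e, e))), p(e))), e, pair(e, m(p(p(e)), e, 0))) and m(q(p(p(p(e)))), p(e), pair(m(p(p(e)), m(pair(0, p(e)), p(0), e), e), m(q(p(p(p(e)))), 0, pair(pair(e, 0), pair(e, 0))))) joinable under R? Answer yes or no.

Reduce t₁ = m(p(m(pair(0, p(e)), m(pair(e, p(e)), 0, p(pair(e, e))), p(e))), e, pair(e, m(p(p(e)), e, 0))):
1. m(p(m(pair(0, p(e)), m(pair(e, p(e)), 0, p(pair(e, e))), p(e))), e, pair(e, m(p(p(e)), e, 0)))  →  m(p(p(e)), e, pair(e, m(p(p(e)), e, 0)))   [R4 at 1.1]
2. m(p(p(e)), e, pair(e, m(p(p(e)), e, 0)))  →  pair(e, m(p(p(e)), e, 0))   [R2 at ε]
3. pair(e, m(p(p(e)), e, 0))  →  pair(e, 0)   [R2 at 2]

Reduce t₂ = m(q(p(p(p(e)))), p(e), pair(m(p(p(e)), m(pair(0, p(e)), p(0), e), e), m(q(p(p(p(e)))), 0, pair(pair(e, 0), pair(e, 0))))):
1. m(q(p(p(p(e)))), p(e), pair(m(p(p(e)), m(pair(0, p(e)), p(0), e), e), m(q(p(p(p(e)))), 0, pair(pair(e, 0), pair(e, 0)))))  →  m(p(p(e)), p(e), pair(m(p(p(e)), m(pair(0, p(e)), p(0), e), e), m(q(p(p(p(e)))), 0, pair(pair(e, 0), pair(e, 0)))))   [R1 at 1]
2. m(p(p(e)), p(e), pair(m(p(p(e)), m(pair(0, p(e)), p(0), e), e), m(q(p(p(p(e)))), 0, pair(pair(e, 0), pair(e, 0)))))  →  pair(m(p(p(e)), m(pair(0, p(e)), p(0), e), e), m(q(p(p(p(e)))), 0, pair(pair(e, 0), pair(e, 0))))   [R2 at ε]
3. pair(m(p(p(e)), m(pair(0, p(e)), p(0), e), e), m(q(p(p(p(e)))), 0, pair(pair(e, 0), pair(e, 0))))  →  pair(e, m(q(p(p(p(e)))), 0, pair(pair(e, 0), pair(e, 0))))   [R2 at 1]
4. pair(e, m(q(p(p(p(e)))), 0, pair(pair(e, 0), pair(e, 0))))  →  pair(e, m(p(p(e)), 0, pair(pair(e, 0), pair(e, 0))))   [R1 at 2.1]
5. pair(e, m(p(p(e)), 0, pair(pair(e, 0), pair(e, 0))))  →  pair(e, pair(pair(e, 0), pair(e, 0)))   [R2 at 2]

no — NF(t₁) = pair(e, 0), NF(t₂) = pair(e, pair(pair(e, 0), pair(e, 0)))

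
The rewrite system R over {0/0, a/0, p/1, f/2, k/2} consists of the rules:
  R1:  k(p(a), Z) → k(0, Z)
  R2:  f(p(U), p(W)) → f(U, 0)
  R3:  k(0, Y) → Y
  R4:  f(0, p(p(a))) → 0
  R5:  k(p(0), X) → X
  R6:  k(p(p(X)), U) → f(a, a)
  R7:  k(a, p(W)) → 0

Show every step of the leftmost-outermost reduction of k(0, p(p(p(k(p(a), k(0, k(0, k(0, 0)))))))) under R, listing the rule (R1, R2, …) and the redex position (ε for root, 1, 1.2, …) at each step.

p(p(p(0)))

1. k(0, p(p(p(k(p(a), k(0, k(0, k(0, 0))))))))  →  p(p(p(k(p(a), k(0, k(0, k(0, 0)))))))   [R3 at ε]
2. p(p(p(k(p(a), k(0, k(0, k(0, 0)))))))  →  p(p(p(k(0, k(0, k(0, k(0, 0)))))))   [R1 at 1.1.1]
3. p(p(p(k(0, k(0, k(0, k(0, 0)))))))  →  p(p(p(k(0, k(0, k(0, 0))))))   [R3 at 1.1.1]
4. p(p(p(k(0, k(0, k(0, 0))))))  →  p(p(p(k(0, k(0, 0)))))   [R3 at 1.1.1]
5. p(p(p(k(0, k(0, 0)))))  →  p(p(p(k(0, 0))))   [R3 at 1.1.1]
6. p(p(p(k(0, 0))))  →  p(p(p(0)))   [R3 at 1.1.1]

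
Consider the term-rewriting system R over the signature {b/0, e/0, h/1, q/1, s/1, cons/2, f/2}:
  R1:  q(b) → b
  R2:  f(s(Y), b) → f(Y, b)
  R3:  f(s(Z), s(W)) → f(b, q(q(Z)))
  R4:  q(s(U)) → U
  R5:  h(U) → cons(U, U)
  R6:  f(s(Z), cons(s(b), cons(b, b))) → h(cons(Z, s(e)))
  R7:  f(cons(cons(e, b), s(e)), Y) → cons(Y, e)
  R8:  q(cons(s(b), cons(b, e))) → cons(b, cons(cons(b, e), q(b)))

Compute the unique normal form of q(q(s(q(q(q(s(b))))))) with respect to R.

1. q(q(s(q(q(q(s(b)))))))  →  q(q(q(q(s(b)))))   [R4 at 1]
2. q(q(q(q(s(b)))))  →  q(q(q(b)))   [R4 at 1.1.1]
3. q(q(q(b)))  →  q(q(b))   [R1 at 1.1]
4. q(q(b))  →  q(b)   [R1 at 1]
5. q(b)  →  b   [R1 at ε]

b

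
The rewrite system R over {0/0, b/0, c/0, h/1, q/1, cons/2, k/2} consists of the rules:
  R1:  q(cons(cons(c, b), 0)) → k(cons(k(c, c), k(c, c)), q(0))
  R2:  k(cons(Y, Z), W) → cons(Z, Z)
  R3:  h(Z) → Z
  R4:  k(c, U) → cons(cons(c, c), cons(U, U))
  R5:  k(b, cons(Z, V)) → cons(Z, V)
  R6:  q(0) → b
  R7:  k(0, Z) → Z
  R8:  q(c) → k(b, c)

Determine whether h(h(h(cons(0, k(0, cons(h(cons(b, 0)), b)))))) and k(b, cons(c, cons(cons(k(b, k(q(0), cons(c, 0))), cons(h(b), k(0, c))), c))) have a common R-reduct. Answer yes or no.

Reduce t₁ = h(h(h(cons(0, k(0, cons(h(cons(b, 0)), b)))))):
1. h(h(h(cons(0, k(0, cons(h(cons(b, 0)), b))))))  →  h(h(cons(0, k(0, cons(h(cons(b, 0)), b)))))   [R3 at ε]
2. h(h(cons(0, k(0, cons(h(cons(b, 0)), b)))))  →  h(cons(0, k(0, cons(h(cons(b, 0)), b))))   [R3 at ε]
3. h(cons(0, k(0, cons(h(cons(b, 0)), b))))  →  cons(0, k(0, cons(h(cons(b, 0)), b)))   [R3 at ε]
4. cons(0, k(0, cons(h(cons(b, 0)), b)))  →  cons(0, cons(h(cons(b, 0)), b))   [R7 at 2]
5. cons(0, cons(h(cons(b, 0)), b))  →  cons(0, cons(cons(b, 0), b))   [R3 at 2.1]

Reduce t₂ = k(b, cons(c, cons(cons(k(b, k(q(0), cons(c, 0))), cons(h(b), k(0, c))), c))):
1. k(b, cons(c, cons(cons(k(b, k(q(0), cons(c, 0))), cons(h(b), k(0, c))), c)))  →  cons(c, cons(cons(k(b, k(q(0), cons(c, 0))), cons(h(b), k(0, c))), c))   [R5 at ε]
2. cons(c, cons(cons(k(b, k(q(0), cons(c, 0))), cons(h(b), k(0, c))), c))  →  cons(c, cons(cons(k(b, k(b, cons(c, 0))), cons(h(b), k(0, c))), c))   [R6 at 2.1.1.2.1]
3. cons(c, cons(cons(k(b, k(b, cons(c, 0))), cons(h(b), k(0, c))), c))  →  cons(c, cons(cons(k(b, cons(c, 0)), cons(h(b), k(0, c))), c))   [R5 at 2.1.1.2]
4. cons(c, cons(cons(k(b, cons(c, 0)), cons(h(b), k(0, c))), c))  →  cons(c, cons(cons(cons(c, 0), cons(h(b), k(0, c))), c))   [R5 at 2.1.1]
5. cons(c, cons(cons(cons(c, 0), cons(h(b), k(0, c))), c))  →  cons(c, cons(cons(cons(c, 0), cons(b, k(0, c))), c))   [R3 at 2.1.2.1]
6. cons(c, cons(cons(cons(c, 0), cons(b, k(0, c))), c))  →  cons(c, cons(cons(cons(c, 0), cons(b, c)), c))   [R7 at 2.1.2.2]

no — NF(t₁) = cons(0, cons(cons(b, 0), b)), NF(t₂) = cons(c, cons(cons(cons(c, 0), cons(b, c)), c))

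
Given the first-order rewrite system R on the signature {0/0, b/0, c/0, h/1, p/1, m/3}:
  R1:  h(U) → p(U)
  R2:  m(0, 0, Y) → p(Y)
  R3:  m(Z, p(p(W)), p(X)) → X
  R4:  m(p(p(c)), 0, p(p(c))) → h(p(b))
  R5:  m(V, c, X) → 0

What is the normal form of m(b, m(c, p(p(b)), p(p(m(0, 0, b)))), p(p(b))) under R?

1. m(b, m(c, p(p(b)), p(p(m(0, 0, b)))), p(p(b)))  →  m(b, p(m(0, 0, b)), p(p(b)))   [R3 at 2]
2. m(b, p(m(0, 0, b)), p(p(b)))  →  m(b, p(p(b)), p(p(b)))   [R2 at 2.1]
3. m(b, p(p(b)), p(p(b)))  →  p(b)   [R3 at ε]

p(b)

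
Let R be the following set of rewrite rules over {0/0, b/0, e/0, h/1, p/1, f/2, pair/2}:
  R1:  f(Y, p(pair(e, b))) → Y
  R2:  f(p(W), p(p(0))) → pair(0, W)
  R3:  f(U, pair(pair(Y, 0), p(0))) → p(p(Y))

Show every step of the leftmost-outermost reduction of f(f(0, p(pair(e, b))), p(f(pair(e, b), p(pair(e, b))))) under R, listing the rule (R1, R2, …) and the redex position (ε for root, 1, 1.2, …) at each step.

0

1. f(f(0, p(pair(e, b))), p(f(pair(e, b), p(pair(e, b)))))  →  f(0, p(f(pair(e, b), p(pair(e, b)))))   [R1 at 1]
2. f(0, p(f(pair(e, b), p(pair(e, b)))))  →  f(0, p(pair(e, b)))   [R1 at 2.1]
3. f(0, p(pair(e, b)))  →  0   [R1 at ε]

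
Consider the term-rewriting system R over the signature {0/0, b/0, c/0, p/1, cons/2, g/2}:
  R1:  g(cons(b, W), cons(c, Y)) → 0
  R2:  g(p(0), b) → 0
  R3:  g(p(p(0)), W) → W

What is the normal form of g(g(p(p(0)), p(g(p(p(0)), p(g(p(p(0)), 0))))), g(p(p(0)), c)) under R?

c

1. g(g(p(p(0)), p(g(p(p(0)), p(g(p(p(0)), 0))))), g(p(p(0)), c))  →  g(p(g(p(p(0)), p(g(p(p(0)), 0)))), g(p(p(0)), c))   [R3 at 1]
2. g(p(g(p(p(0)), p(g(p(p(0)), 0)))), g(p(p(0)), c))  →  g(p(p(g(p(p(0)), 0))), g(p(p(0)), c))   [R3 at 1.1]
3. g(p(p(g(p(p(0)), 0))), g(p(p(0)), c))  →  g(p(p(0)), g(p(p(0)), c))   [R3 at 1.1.1]
4. g(p(p(0)), g(p(p(0)), c))  →  g(p(p(0)), c)   [R3 at ε]
5. g(p(p(0)), c)  →  c   [R3 at ε]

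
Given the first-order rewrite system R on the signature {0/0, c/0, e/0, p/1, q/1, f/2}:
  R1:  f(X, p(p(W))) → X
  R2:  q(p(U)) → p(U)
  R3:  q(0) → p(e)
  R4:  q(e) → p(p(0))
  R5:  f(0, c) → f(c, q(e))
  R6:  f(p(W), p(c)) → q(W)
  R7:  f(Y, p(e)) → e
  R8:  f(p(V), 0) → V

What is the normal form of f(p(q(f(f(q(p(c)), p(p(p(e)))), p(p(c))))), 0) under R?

p(c)

1. f(p(q(f(f(q(p(c)), p(p(p(e)))), p(p(c))))), 0)  →  q(f(f(q(p(c)), p(p(p(e)))), p(p(c))))   [R8 at ε]
2. q(f(f(q(p(c)), p(p(p(e)))), p(p(c))))  →  q(f(q(p(c)), p(p(p(e)))))   [R1 at 1]
3. q(f(q(p(c)), p(p(p(e)))))  →  q(q(p(c)))   [R1 at 1]
4. q(q(p(c)))  →  q(p(c))   [R2 at 1]
5. q(p(c))  →  p(c)   [R2 at ε]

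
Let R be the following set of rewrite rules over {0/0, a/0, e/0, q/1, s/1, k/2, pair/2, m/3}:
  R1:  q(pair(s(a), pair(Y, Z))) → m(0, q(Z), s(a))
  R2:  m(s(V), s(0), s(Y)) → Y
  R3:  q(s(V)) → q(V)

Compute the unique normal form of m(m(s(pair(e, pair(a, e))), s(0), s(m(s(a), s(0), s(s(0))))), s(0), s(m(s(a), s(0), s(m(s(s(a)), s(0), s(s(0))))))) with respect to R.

1. m(m(s(pair(e, pair(a, e))), s(0), s(m(s(a), s(0), s(s(0))))), s(0), s(m(s(a), s(0), s(m(s(s(a)), s(0), s(s(0)))))))  →  m(m(s(a), s(0), s(s(0))), s(0), s(m(s(a), s(0), s(m(s(s(a)), s(0), s(s(0)))))))   [R2 at 1]
2. m(m(s(a), s(0), s(s(0))), s(0), s(m(s(a), s(0), s(m(s(s(a)), s(0), s(s(0)))))))  →  m(s(0), s(0), s(m(s(a), s(0), s(m(s(s(a)), s(0), s(s(0)))))))   [R2 at 1]
3. m(s(0), s(0), s(m(s(a), s(0), s(m(s(s(a)), s(0), s(s(0)))))))  →  m(s(a), s(0), s(m(s(s(a)), s(0), s(s(0)))))   [R2 at ε]
4. m(s(a), s(0), s(m(s(s(a)), s(0), s(s(0)))))  →  m(s(s(a)), s(0), s(s(0)))   [R2 at ε]
5. m(s(s(a)), s(0), s(s(0)))  →  s(0)   [R2 at ε]

s(0)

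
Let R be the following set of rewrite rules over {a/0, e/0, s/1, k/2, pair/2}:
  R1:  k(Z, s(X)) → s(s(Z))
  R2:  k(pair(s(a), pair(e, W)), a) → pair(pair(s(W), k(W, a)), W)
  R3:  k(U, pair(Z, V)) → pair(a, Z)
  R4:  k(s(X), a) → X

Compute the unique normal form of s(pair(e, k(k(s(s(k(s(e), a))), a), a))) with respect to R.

1. s(pair(e, k(k(s(s(k(s(e), a))), a), a)))  →  s(pair(e, k(s(k(s(e), a)), a)))   [R4 at 1.2.1]
2. s(pair(e, k(s(k(s(e), a)), a)))  →  s(pair(e, k(s(e), a)))   [R4 at 1.2]
3. s(pair(e, k(s(e), a)))  →  s(pair(e, e))   [R4 at 1.2]

s(pair(e, e))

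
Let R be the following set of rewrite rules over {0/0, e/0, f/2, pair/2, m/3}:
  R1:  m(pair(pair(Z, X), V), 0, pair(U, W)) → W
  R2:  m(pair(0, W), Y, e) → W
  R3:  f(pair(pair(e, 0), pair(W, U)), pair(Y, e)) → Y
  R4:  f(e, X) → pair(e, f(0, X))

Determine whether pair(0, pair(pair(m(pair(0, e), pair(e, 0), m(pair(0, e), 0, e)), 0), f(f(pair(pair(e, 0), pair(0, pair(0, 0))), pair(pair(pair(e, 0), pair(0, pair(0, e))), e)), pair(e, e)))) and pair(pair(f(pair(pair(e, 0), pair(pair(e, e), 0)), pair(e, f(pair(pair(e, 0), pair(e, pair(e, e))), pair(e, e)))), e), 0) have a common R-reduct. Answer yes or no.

Reduce t₁ = pair(0, pair(pair(m(pair(0, e), pair(e, 0), m(pair(0, e), 0, e)), 0), f(f(pair(pair(e, 0), pair(0, pair(0, 0))), pair(pair(pair(e, 0), pair(0, pair(0, e))), e)), pair(e, e)))):
1. pair(0, pair(pair(m(pair(0, e), pair(e, 0), m(pair(0, e), 0, e)), 0), f(f(pair(pair(e, 0), pair(0, pair(0, 0))), pair(pair(pair(e, 0), pair(0, pair(0, e))), e)), pair(e, e))))  →  pair(0, pair(pair(m(pair(0, e), pair(e, 0), e), 0), f(f(pair(pair(e, 0), pair(0, pair(0, 0))), pair(pair(pair(e, 0), pair(0, pair(0, e))), e)), pair(e, e))))   [R2 at 2.1.1.3]
2. pair(0, pair(pair(m(pair(0, e), pair(e, 0), e), 0), f(f(pair(pair(e, 0), pair(0, pair(0, 0))), pair(pair(pair(e, 0), pair(0, pair(0, e))), e)), pair(e, e))))  →  pair(0, pair(pair(e, 0), f(f(pair(pair(e, 0), pair(0, pair(0, 0))), pair(pair(pair(e, 0), pair(0, pair(0, e))), e)), pair(e, e))))   [R2 at 2.1.1]
3. pair(0, pair(pair(e, 0), f(f(pair(pair(e, 0), pair(0, pair(0, 0))), pair(pair(pair(e, 0), pair(0, pair(0, e))), e)), pair(e, e))))  →  pair(0, pair(pair(e, 0), f(pair(pair(e, 0), pair(0, pair(0, e))), pair(e, e))))   [R3 at 2.2.1]
4. pair(0, pair(pair(e, 0), f(pair(pair(e, 0), pair(0, pair(0, e))), pair(e, e))))  →  pair(0, pair(pair(e, 0), e))   [R3 at 2.2]

Reduce t₂ = pair(pair(f(pair(pair(e, 0), pair(pair(e, e), 0)), pair(e, f(pair(pair(e, 0), pair(e, pair(e, e))), pair(e, e)))), e), 0):
1. pair(pair(f(pair(pair(e, 0), pair(pair(e, e), 0)), pair(e, f(pair(pair(e, 0), pair(e, pair(e, e))), pair(e, e)))), e), 0)  →  pair(pair(f(pair(pair(e, 0), pair(pair(e, e), 0)), pair(e, e)), e), 0)   [R3 at 1.1.2.2]
2. pair(pair(f(pair(pair(e, 0), pair(pair(e, e), 0)), pair(e, e)), e), 0)  →  pair(pair(e, e), 0)   [R3 at 1.1]

no — NF(t₁) = pair(0, pair(pair(e, 0), e)), NF(t₂) = pair(pair(e, e), 0)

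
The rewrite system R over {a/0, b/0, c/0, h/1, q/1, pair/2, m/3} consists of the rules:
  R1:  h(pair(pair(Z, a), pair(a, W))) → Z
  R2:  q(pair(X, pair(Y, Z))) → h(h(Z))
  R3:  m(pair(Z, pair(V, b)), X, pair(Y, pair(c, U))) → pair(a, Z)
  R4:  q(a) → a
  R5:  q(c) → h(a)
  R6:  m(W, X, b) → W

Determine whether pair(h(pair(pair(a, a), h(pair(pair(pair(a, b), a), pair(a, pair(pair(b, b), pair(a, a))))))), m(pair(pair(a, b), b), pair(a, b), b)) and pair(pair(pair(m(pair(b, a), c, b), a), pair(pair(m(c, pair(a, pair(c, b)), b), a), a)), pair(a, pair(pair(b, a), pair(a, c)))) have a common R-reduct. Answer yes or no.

no — NF(t₁) = pair(a, pair(pair(a, b), b)), NF(t₂) = pair(pair(pair(pair(b, a), a), pair(pair(c, a), a)), pair(a, pair(pair(b, a), pair(a, c))))

Reduce t₁ = pair(h(pair(pair(a, a), h(pair(pair(pair(a, b), a), pair(a, pair(pair(b, b), pair(a, a))))))), m(pair(pair(a, b), b), pair(a, b), b)):
1. pair(h(pair(pair(a, a), h(pair(pair(pair(a, b), a), pair(a, pair(pair(b, b), pair(a, a))))))), m(pair(pair(a, b), b), pair(a, b), b))  →  pair(h(pair(pair(a, a), pair(a, b))), m(pair(pair(a, b), b), pair(a, b), b))   [R1 at 1.1.2]
2. pair(h(pair(pair(a, a), pair(a, b))), m(pair(pair(a, b), b), pair(a, b), b))  →  pair(a, m(pair(pair(a, b), b), pair(a, b), b))   [R1 at 1]
3. pair(a, m(pair(pair(a, b), b), pair(a, b), b))  →  pair(a, pair(pair(a, b), b))   [R6 at 2]

Reduce t₂ = pair(pair(pair(m(pair(b, a), c, b), a), pair(pair(m(c, pair(a, pair(c, b)), b), a), a)), pair(a, pair(pair(b, a), pair(a, c)))):
1. pair(pair(pair(m(pair(b, a), c, b), a), pair(pair(m(c, pair(a, pair(c, b)), b), a), a)), pair(a, pair(pair(b, a), pair(a, c))))  →  pair(pair(pair(pair(b, a), a), pair(pair(m(c, pair(a, pair(c, b)), b), a), a)), pair(a, pair(pair(b, a), pair(a, c))))   [R6 at 1.1.1]
2. pair(pair(pair(pair(b, a), a), pair(pair(m(c, pair(a, pair(c, b)), b), a), a)), pair(a, pair(pair(b, a), pair(a, c))))  →  pair(pair(pair(pair(b, a), a), pair(pair(c, a), a)), pair(a, pair(pair(b, a), pair(a, c))))   [R6 at 1.2.1.1]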